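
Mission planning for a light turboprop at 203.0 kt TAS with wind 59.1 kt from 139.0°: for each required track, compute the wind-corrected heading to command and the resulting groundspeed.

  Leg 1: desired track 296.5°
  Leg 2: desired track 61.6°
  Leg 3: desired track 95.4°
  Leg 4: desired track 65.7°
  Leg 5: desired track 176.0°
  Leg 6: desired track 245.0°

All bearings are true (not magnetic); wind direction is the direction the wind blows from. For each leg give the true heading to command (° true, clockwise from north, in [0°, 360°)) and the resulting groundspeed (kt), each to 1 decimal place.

Leg 1: heading=290.1°, groundspeed=256.3 kt
Leg 2: heading=78.1°, groundspeed=181.7 kt
Leg 3: heading=107.0°, groundspeed=156.1 kt
Leg 4: heading=81.9°, groundspeed=178.0 kt
Leg 5: heading=165.9°, groundspeed=152.7 kt
Leg 6: heading=228.7°, groundspeed=211.2 kt

Leg 1: desired track 296.5°; wind correction -6.4° → command heading 290.1°, groundspeed 256.3 kt
Leg 2: desired track 61.6°; wind correction +16.5° → command heading 78.1°, groundspeed 181.7 kt
Leg 3: desired track 95.4°; wind correction +11.6° → command heading 107.0°, groundspeed 156.1 kt
Leg 4: desired track 65.7°; wind correction +16.2° → command heading 81.9°, groundspeed 178.0 kt
Leg 5: desired track 176.0°; wind correction -10.1° → command heading 165.9°, groundspeed 152.7 kt
Leg 6: desired track 245.0°; wind correction -16.3° → command heading 228.7°, groundspeed 211.2 kt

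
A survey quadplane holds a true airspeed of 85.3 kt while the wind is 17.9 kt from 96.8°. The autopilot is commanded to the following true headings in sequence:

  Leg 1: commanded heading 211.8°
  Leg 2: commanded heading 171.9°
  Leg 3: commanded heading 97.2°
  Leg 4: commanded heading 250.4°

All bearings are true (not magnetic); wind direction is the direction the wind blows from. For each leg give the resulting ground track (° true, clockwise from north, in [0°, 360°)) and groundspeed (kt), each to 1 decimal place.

Leg 1: track=221.7°, groundspeed=94.3 kt
Leg 2: track=184.0°, groundspeed=82.5 kt
Leg 3: track=97.3°, groundspeed=67.4 kt
Leg 4: track=254.9°, groundspeed=101.6 kt

Leg 1: heading 211.8°; drift +9.9° → track 221.7°, groundspeed 94.3 kt
Leg 2: heading 171.9°; drift +12.1° → track 184.0°, groundspeed 82.5 kt
Leg 3: heading 97.2°; drift +0.1° → track 97.3°, groundspeed 67.4 kt
Leg 4: heading 250.4°; drift +4.5° → track 254.9°, groundspeed 101.6 kt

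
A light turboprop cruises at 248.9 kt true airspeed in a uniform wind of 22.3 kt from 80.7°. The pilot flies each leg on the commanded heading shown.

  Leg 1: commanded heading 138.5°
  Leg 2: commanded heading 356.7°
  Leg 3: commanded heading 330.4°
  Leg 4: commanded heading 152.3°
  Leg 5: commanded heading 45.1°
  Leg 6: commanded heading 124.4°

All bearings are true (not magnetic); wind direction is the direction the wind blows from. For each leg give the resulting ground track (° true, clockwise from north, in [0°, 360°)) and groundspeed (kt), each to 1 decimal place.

Leg 1: heading 138.5°; drift +4.6° → track 143.1°, groundspeed 237.8 kt
Leg 2: heading 356.7°; drift -5.1° → track 351.6°, groundspeed 247.6 kt
Leg 3: heading 330.4°; drift -4.7° → track 325.7°, groundspeed 257.5 kt
Leg 4: heading 152.3°; drift +5.0° → track 157.3°, groundspeed 242.8 kt
Leg 5: heading 45.1°; drift -3.2° → track 41.9°, groundspeed 231.1 kt
Leg 6: heading 124.4°; drift +3.8° → track 128.2°, groundspeed 233.3 kt

Leg 1: track=143.1°, groundspeed=237.8 kt
Leg 2: track=351.6°, groundspeed=247.6 kt
Leg 3: track=325.7°, groundspeed=257.5 kt
Leg 4: track=157.3°, groundspeed=242.8 kt
Leg 5: track=41.9°, groundspeed=231.1 kt
Leg 6: track=128.2°, groundspeed=233.3 kt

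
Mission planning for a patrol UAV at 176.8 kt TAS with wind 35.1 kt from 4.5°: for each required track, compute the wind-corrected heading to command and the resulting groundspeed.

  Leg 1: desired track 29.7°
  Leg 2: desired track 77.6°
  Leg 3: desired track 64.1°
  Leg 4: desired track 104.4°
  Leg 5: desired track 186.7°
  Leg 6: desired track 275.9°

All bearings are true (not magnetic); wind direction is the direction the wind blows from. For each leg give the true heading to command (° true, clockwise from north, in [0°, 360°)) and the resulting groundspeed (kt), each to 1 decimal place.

Leg 1: heading=24.9°, groundspeed=144.4 kt
Leg 2: heading=66.6°, groundspeed=163.4 kt
Leg 3: heading=54.2°, groundspeed=156.4 kt
Leg 4: heading=93.1°, groundspeed=179.4 kt
Leg 5: heading=187.1°, groundspeed=211.9 kt
Leg 6: heading=287.3°, groundspeed=172.4 kt

Leg 1: desired track 29.7°; wind correction -4.8° → command heading 24.9°, groundspeed 144.4 kt
Leg 2: desired track 77.6°; wind correction -11.0° → command heading 66.6°, groundspeed 163.4 kt
Leg 3: desired track 64.1°; wind correction -9.9° → command heading 54.2°, groundspeed 156.4 kt
Leg 4: desired track 104.4°; wind correction -11.3° → command heading 93.1°, groundspeed 179.4 kt
Leg 5: desired track 186.7°; wind correction +0.4° → command heading 187.1°, groundspeed 211.9 kt
Leg 6: desired track 275.9°; wind correction +11.4° → command heading 287.3°, groundspeed 172.4 kt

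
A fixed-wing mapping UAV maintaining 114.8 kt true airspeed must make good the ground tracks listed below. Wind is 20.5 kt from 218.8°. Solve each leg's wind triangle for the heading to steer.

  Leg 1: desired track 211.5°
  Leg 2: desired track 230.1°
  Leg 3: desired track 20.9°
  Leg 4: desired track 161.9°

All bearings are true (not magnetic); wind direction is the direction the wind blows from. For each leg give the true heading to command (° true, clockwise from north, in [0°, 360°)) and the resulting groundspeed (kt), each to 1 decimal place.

Leg 1: heading=212.8°, groundspeed=94.4 kt
Leg 2: heading=228.1°, groundspeed=94.6 kt
Leg 3: heading=17.8°, groundspeed=134.1 kt
Leg 4: heading=170.5°, groundspeed=102.3 kt

Leg 1: desired track 211.5°; wind correction +1.3° → command heading 212.8°, groundspeed 94.4 kt
Leg 2: desired track 230.1°; wind correction -2.0° → command heading 228.1°, groundspeed 94.6 kt
Leg 3: desired track 20.9°; wind correction -3.1° → command heading 17.8°, groundspeed 134.1 kt
Leg 4: desired track 161.9°; wind correction +8.6° → command heading 170.5°, groundspeed 102.3 kt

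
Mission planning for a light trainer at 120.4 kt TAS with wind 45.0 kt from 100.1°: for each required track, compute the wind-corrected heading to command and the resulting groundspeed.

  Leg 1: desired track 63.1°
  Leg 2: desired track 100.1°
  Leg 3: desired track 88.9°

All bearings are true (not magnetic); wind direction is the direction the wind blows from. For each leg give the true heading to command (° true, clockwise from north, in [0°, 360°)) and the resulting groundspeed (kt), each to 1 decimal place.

Leg 1: heading=76.1°, groundspeed=81.4 kt
Leg 2: heading=100.1°, groundspeed=75.4 kt
Leg 3: heading=93.1°, groundspeed=75.9 kt

Leg 1: desired track 63.1°; wind correction +13.0° → command heading 76.1°, groundspeed 81.4 kt
Leg 2: desired track 100.1°; wind correction +0.0° → command heading 100.1°, groundspeed 75.4 kt
Leg 3: desired track 88.9°; wind correction +4.2° → command heading 93.1°, groundspeed 75.9 kt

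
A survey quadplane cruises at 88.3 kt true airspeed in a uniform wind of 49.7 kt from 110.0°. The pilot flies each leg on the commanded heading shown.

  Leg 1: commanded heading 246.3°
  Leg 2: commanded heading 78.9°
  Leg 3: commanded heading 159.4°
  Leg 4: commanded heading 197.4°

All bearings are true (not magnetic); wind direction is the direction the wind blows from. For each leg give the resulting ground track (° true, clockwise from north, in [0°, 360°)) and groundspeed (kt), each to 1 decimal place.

Leg 1: heading 246.3°; drift +15.5° → track 261.8°, groundspeed 128.9 kt
Leg 2: heading 78.9°; drift -29.3° → track 49.6°, groundspeed 52.5 kt
Leg 3: heading 159.4°; drift +34.0° → track 193.4°, groundspeed 67.5 kt
Leg 4: heading 197.4°; drift +30.0° → track 227.4°, groundspeed 99.3 kt

Leg 1: track=261.8°, groundspeed=128.9 kt
Leg 2: track=49.6°, groundspeed=52.5 kt
Leg 3: track=193.4°, groundspeed=67.5 kt
Leg 4: track=227.4°, groundspeed=99.3 kt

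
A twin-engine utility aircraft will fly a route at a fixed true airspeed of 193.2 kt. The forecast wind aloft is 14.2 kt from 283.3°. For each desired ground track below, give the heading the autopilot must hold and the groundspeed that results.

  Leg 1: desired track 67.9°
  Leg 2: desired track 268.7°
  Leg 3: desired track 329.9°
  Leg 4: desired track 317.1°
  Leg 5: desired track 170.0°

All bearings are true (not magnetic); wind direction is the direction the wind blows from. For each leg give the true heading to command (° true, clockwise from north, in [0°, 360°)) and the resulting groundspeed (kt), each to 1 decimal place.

Leg 1: desired track 67.9°; wind correction -2.4° → command heading 65.5°, groundspeed 204.6 kt
Leg 2: desired track 268.7°; wind correction +1.1° → command heading 269.8°, groundspeed 179.4 kt
Leg 3: desired track 329.9°; wind correction -3.1° → command heading 326.8°, groundspeed 183.2 kt
Leg 4: desired track 317.1°; wind correction -2.3° → command heading 314.8°, groundspeed 181.2 kt
Leg 5: desired track 170.0°; wind correction +3.9° → command heading 173.9°, groundspeed 198.4 kt

Leg 1: heading=65.5°, groundspeed=204.6 kt
Leg 2: heading=269.8°, groundspeed=179.4 kt
Leg 3: heading=326.8°, groundspeed=183.2 kt
Leg 4: heading=314.8°, groundspeed=181.2 kt
Leg 5: heading=173.9°, groundspeed=198.4 kt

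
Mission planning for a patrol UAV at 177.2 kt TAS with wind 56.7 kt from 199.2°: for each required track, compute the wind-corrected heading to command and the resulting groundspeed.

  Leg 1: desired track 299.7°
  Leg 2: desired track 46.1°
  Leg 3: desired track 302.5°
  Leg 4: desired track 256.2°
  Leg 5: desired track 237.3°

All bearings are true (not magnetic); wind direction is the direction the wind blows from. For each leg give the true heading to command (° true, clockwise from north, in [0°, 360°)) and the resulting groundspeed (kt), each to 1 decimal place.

Leg 1: desired track 299.7°; wind correction -18.3° → command heading 281.4°, groundspeed 178.5 kt
Leg 2: desired track 46.1°; wind correction +8.3° → command heading 54.4°, groundspeed 225.9 kt
Leg 3: desired track 302.5°; wind correction -18.1° → command heading 284.4°, groundspeed 181.4 kt
Leg 4: desired track 256.2°; wind correction -15.6° → command heading 240.6°, groundspeed 139.8 kt
Leg 5: desired track 237.3°; wind correction -11.4° → command heading 225.9°, groundspeed 129.1 kt

Leg 1: heading=281.4°, groundspeed=178.5 kt
Leg 2: heading=54.4°, groundspeed=225.9 kt
Leg 3: heading=284.4°, groundspeed=181.4 kt
Leg 4: heading=240.6°, groundspeed=139.8 kt
Leg 5: heading=225.9°, groundspeed=129.1 kt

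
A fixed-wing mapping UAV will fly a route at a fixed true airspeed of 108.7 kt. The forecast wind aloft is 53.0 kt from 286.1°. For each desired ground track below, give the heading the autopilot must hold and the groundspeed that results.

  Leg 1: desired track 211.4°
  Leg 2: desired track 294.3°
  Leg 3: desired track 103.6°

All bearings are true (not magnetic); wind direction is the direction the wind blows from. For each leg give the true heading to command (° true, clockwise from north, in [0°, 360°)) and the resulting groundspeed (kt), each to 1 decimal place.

Leg 1: desired track 211.4°; wind correction +28.1° → command heading 239.5°, groundspeed 81.9 kt
Leg 2: desired track 294.3°; wind correction -4.0° → command heading 290.3°, groundspeed 56.0 kt
Leg 3: desired track 103.6°; wind correction -1.2° → command heading 102.4°, groundspeed 161.6 kt

Leg 1: heading=239.5°, groundspeed=81.9 kt
Leg 2: heading=290.3°, groundspeed=56.0 kt
Leg 3: heading=102.4°, groundspeed=161.6 kt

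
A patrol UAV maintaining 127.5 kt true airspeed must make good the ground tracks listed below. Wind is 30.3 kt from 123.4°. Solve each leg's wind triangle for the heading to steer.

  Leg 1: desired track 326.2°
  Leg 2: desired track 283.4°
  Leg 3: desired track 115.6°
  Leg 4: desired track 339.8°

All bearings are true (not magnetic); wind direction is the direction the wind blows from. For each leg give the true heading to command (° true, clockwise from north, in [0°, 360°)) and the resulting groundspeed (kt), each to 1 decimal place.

Leg 1: desired track 326.2°; wind correction +5.3° → command heading 331.5°, groundspeed 154.9 kt
Leg 2: desired track 283.4°; wind correction -4.7° → command heading 278.7°, groundspeed 155.6 kt
Leg 3: desired track 115.6°; wind correction +1.8° → command heading 117.4°, groundspeed 97.4 kt
Leg 4: desired track 339.8°; wind correction +8.1° → command heading 347.9°, groundspeed 150.6 kt

Leg 1: heading=331.5°, groundspeed=154.9 kt
Leg 2: heading=278.7°, groundspeed=155.6 kt
Leg 3: heading=117.4°, groundspeed=97.4 kt
Leg 4: heading=347.9°, groundspeed=150.6 kt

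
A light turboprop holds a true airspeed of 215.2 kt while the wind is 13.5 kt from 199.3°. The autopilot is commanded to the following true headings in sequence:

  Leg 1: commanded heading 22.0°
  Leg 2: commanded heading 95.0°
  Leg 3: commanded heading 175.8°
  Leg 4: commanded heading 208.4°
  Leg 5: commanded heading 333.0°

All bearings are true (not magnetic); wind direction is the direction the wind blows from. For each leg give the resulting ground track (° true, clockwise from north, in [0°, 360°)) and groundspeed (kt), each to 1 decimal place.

Leg 1: heading 22.0°; drift -0.2° → track 21.8°, groundspeed 228.7 kt
Leg 2: heading 95.0°; drift -3.4° → track 91.6°, groundspeed 218.9 kt
Leg 3: heading 175.8°; drift -1.5° → track 174.3°, groundspeed 202.9 kt
Leg 4: heading 208.4°; drift +0.6° → track 209.0°, groundspeed 201.9 kt
Leg 5: heading 333.0°; drift +2.5° → track 335.5°, groundspeed 224.7 kt

Leg 1: track=21.8°, groundspeed=228.7 kt
Leg 2: track=91.6°, groundspeed=218.9 kt
Leg 3: track=174.3°, groundspeed=202.9 kt
Leg 4: track=209.0°, groundspeed=201.9 kt
Leg 5: track=335.5°, groundspeed=224.7 kt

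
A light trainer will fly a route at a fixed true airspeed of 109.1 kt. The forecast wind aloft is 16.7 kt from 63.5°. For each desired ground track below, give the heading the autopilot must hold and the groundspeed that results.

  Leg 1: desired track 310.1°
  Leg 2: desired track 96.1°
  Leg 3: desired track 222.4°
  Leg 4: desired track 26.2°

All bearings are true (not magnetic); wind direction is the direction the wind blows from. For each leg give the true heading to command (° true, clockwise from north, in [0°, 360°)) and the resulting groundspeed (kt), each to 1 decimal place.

Leg 1: heading=318.2°, groundspeed=114.7 kt
Leg 2: heading=91.4°, groundspeed=94.7 kt
Leg 3: heading=219.2°, groundspeed=124.5 kt
Leg 4: heading=31.5°, groundspeed=95.3 kt

Leg 1: desired track 310.1°; wind correction +8.1° → command heading 318.2°, groundspeed 114.7 kt
Leg 2: desired track 96.1°; wind correction -4.7° → command heading 91.4°, groundspeed 94.7 kt
Leg 3: desired track 222.4°; wind correction -3.2° → command heading 219.2°, groundspeed 124.5 kt
Leg 4: desired track 26.2°; wind correction +5.3° → command heading 31.5°, groundspeed 95.3 kt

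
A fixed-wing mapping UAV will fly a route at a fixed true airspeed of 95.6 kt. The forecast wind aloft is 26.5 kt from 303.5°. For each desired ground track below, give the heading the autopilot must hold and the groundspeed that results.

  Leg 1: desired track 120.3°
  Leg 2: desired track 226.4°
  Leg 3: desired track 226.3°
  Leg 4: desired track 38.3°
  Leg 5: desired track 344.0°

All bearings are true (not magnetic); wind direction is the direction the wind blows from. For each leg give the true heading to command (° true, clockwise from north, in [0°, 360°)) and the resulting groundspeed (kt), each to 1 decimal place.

Leg 1: desired track 120.3°; wind correction -0.9° → command heading 119.4°, groundspeed 122.0 kt
Leg 2: desired track 226.4°; wind correction +15.7° → command heading 242.1°, groundspeed 86.1 kt
Leg 3: desired track 226.3°; wind correction +15.7° → command heading 242.0°, groundspeed 86.2 kt
Leg 4: desired track 38.3°; wind correction -16.0° → command heading 22.3°, groundspeed 94.1 kt
Leg 5: desired track 344.0°; wind correction -10.4° → command heading 333.6°, groundspeed 73.9 kt

Leg 1: heading=119.4°, groundspeed=122.0 kt
Leg 2: heading=242.1°, groundspeed=86.1 kt
Leg 3: heading=242.0°, groundspeed=86.2 kt
Leg 4: heading=22.3°, groundspeed=94.1 kt
Leg 5: heading=333.6°, groundspeed=73.9 kt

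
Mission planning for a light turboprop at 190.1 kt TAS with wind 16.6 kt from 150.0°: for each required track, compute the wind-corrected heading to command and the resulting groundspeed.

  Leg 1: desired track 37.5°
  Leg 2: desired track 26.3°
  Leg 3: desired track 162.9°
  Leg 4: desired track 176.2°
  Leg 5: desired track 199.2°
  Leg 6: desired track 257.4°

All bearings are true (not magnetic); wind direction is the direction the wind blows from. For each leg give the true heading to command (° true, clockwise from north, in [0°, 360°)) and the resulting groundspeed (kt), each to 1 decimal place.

Leg 1: desired track 37.5°; wind correction +4.6° → command heading 42.1°, groundspeed 195.8 kt
Leg 2: desired track 26.3°; wind correction +4.2° → command heading 30.5°, groundspeed 198.8 kt
Leg 3: desired track 162.9°; wind correction -1.1° → command heading 161.8°, groundspeed 173.9 kt
Leg 4: desired track 176.2°; wind correction -2.2° → command heading 174.0°, groundspeed 175.1 kt
Leg 5: desired track 199.2°; wind correction -3.8° → command heading 195.4°, groundspeed 178.8 kt
Leg 6: desired track 257.4°; wind correction -4.8° → command heading 252.6°, groundspeed 194.4 kt

Leg 1: heading=42.1°, groundspeed=195.8 kt
Leg 2: heading=30.5°, groundspeed=198.8 kt
Leg 3: heading=161.8°, groundspeed=173.9 kt
Leg 4: heading=174.0°, groundspeed=175.1 kt
Leg 5: heading=195.4°, groundspeed=178.8 kt
Leg 6: heading=252.6°, groundspeed=194.4 kt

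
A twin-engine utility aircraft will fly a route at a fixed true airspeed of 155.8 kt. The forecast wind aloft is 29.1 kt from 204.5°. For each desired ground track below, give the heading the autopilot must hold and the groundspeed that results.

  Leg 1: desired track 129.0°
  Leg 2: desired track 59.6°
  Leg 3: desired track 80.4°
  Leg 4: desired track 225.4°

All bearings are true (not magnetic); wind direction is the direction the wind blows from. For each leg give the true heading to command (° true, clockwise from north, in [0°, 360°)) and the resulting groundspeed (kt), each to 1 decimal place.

Leg 1: heading=139.4°, groundspeed=145.9 kt
Leg 2: heading=65.8°, groundspeed=178.7 kt
Leg 3: heading=89.3°, groundspeed=170.2 kt
Leg 4: heading=221.6°, groundspeed=128.3 kt

Leg 1: desired track 129.0°; wind correction +10.4° → command heading 139.4°, groundspeed 145.9 kt
Leg 2: desired track 59.6°; wind correction +6.2° → command heading 65.8°, groundspeed 178.7 kt
Leg 3: desired track 80.4°; wind correction +8.9° → command heading 89.3°, groundspeed 170.2 kt
Leg 4: desired track 225.4°; wind correction -3.8° → command heading 221.6°, groundspeed 128.3 kt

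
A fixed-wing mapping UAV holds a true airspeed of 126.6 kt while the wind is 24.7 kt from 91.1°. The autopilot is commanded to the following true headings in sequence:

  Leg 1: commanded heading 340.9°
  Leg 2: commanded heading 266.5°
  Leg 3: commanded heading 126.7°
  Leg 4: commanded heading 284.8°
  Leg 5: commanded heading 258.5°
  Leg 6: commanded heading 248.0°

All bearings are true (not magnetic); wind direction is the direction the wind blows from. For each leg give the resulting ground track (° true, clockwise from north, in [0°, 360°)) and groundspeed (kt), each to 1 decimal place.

Leg 1: track=331.2°, groundspeed=137.1 kt
Leg 2: track=267.3°, groundspeed=151.2 kt
Leg 3: track=134.4°, groundspeed=107.5 kt
Leg 4: track=282.6°, groundspeed=150.7 kt
Leg 5: track=260.5°, groundspeed=150.8 kt
Leg 6: track=251.7°, groundspeed=149.6 kt

Leg 1: heading 340.9°; drift -9.7° → track 331.2°, groundspeed 137.1 kt
Leg 2: heading 266.5°; drift +0.8° → track 267.3°, groundspeed 151.2 kt
Leg 3: heading 126.7°; drift +7.7° → track 134.4°, groundspeed 107.5 kt
Leg 4: heading 284.8°; drift -2.2° → track 282.6°, groundspeed 150.7 kt
Leg 5: heading 258.5°; drift +2.0° → track 260.5°, groundspeed 150.8 kt
Leg 6: heading 248.0°; drift +3.7° → track 251.7°, groundspeed 149.6 kt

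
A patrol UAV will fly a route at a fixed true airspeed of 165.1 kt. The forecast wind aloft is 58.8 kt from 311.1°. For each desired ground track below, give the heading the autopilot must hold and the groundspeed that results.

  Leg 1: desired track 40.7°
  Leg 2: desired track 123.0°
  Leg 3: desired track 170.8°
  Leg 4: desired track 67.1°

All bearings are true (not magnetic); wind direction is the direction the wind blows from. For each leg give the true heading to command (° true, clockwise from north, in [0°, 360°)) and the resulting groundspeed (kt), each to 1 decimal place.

Leg 1: heading=19.8°, groundspeed=153.9 kt
Leg 2: heading=120.1°, groundspeed=223.1 kt
Leg 3: heading=183.9°, groundspeed=206.0 kt
Leg 4: heading=48.4°, groundspeed=182.2 kt

Leg 1: desired track 40.7°; wind correction -20.9° → command heading 19.8°, groundspeed 153.9 kt
Leg 2: desired track 123.0°; wind correction -2.9° → command heading 120.1°, groundspeed 223.1 kt
Leg 3: desired track 170.8°; wind correction +13.1° → command heading 183.9°, groundspeed 206.0 kt
Leg 4: desired track 67.1°; wind correction -18.7° → command heading 48.4°, groundspeed 182.2 kt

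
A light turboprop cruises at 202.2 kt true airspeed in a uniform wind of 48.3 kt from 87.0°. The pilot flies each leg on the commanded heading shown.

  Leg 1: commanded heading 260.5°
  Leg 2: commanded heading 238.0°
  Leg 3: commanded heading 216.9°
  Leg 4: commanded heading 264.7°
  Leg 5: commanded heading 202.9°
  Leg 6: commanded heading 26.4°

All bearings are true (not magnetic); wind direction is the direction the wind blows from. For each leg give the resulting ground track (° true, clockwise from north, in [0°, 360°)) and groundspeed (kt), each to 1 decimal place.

Leg 1: track=261.8°, groundspeed=250.2 kt
Leg 2: track=243.5°, groundspeed=245.6 kt
Leg 3: track=225.9°, groundspeed=236.1 kt
Leg 4: track=265.1°, groundspeed=250.5 kt
Leg 5: track=213.9°, groundspeed=227.5 kt
Leg 6: track=13.1°, groundspeed=183.4 kt

Leg 1: heading 260.5°; drift +1.3° → track 261.8°, groundspeed 250.2 kt
Leg 2: heading 238.0°; drift +5.5° → track 243.5°, groundspeed 245.6 kt
Leg 3: heading 216.9°; drift +9.0° → track 225.9°, groundspeed 236.1 kt
Leg 4: heading 264.7°; drift +0.4° → track 265.1°, groundspeed 250.5 kt
Leg 5: heading 202.9°; drift +11.0° → track 213.9°, groundspeed 227.5 kt
Leg 6: heading 26.4°; drift -13.3° → track 13.1°, groundspeed 183.4 kt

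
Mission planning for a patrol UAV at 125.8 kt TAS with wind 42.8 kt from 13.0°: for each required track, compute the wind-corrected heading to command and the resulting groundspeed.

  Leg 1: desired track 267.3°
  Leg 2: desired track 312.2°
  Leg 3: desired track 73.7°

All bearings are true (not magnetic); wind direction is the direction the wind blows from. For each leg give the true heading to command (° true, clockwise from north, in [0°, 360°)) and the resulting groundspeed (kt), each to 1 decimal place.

Leg 1: heading=286.4°, groundspeed=130.4 kt
Leg 2: heading=329.5°, groundspeed=99.2 kt
Leg 3: heading=56.4°, groundspeed=99.2 kt

Leg 1: desired track 267.3°; wind correction +19.1° → command heading 286.4°, groundspeed 130.4 kt
Leg 2: desired track 312.2°; wind correction +17.3° → command heading 329.5°, groundspeed 99.2 kt
Leg 3: desired track 73.7°; wind correction -17.3° → command heading 56.4°, groundspeed 99.2 kt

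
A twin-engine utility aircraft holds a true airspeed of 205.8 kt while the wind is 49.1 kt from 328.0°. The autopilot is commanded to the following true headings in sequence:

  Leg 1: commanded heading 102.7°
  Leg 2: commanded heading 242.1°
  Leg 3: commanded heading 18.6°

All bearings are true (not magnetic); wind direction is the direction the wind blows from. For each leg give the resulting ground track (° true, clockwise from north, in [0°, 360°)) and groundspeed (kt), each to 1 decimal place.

Leg 1: track=111.0°, groundspeed=242.9 kt
Leg 2: track=228.5°, groundspeed=208.1 kt
Leg 3: track=30.9°, groundspeed=178.7 kt

Leg 1: heading 102.7°; drift +8.3° → track 111.0°, groundspeed 242.9 kt
Leg 2: heading 242.1°; drift -13.6° → track 228.5°, groundspeed 208.1 kt
Leg 3: heading 18.6°; drift +12.3° → track 30.9°, groundspeed 178.7 kt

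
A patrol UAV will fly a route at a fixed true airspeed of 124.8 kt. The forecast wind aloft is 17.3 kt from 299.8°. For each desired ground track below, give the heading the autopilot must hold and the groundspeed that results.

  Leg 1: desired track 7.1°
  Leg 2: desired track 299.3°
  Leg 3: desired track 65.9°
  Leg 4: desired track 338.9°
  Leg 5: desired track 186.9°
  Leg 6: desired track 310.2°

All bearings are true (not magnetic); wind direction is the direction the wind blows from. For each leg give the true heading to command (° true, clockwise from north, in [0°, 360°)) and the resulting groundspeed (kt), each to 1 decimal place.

Leg 1: desired track 7.1°; wind correction -7.3° → command heading 359.8°, groundspeed 117.1 kt
Leg 2: desired track 299.3°; wind correction +0.1° → command heading 299.4°, groundspeed 107.5 kt
Leg 3: desired track 65.9°; wind correction -6.4° → command heading 59.5°, groundspeed 134.2 kt
Leg 4: desired track 338.9°; wind correction -5.0° → command heading 333.9°, groundspeed 110.9 kt
Leg 5: desired track 186.9°; wind correction +7.3° → command heading 194.2°, groundspeed 130.5 kt
Leg 6: desired track 310.2°; wind correction -1.4° → command heading 308.8°, groundspeed 107.7 kt

Leg 1: heading=359.8°, groundspeed=117.1 kt
Leg 2: heading=299.4°, groundspeed=107.5 kt
Leg 3: heading=59.5°, groundspeed=134.2 kt
Leg 4: heading=333.9°, groundspeed=110.9 kt
Leg 5: heading=194.2°, groundspeed=130.5 kt
Leg 6: heading=308.8°, groundspeed=107.7 kt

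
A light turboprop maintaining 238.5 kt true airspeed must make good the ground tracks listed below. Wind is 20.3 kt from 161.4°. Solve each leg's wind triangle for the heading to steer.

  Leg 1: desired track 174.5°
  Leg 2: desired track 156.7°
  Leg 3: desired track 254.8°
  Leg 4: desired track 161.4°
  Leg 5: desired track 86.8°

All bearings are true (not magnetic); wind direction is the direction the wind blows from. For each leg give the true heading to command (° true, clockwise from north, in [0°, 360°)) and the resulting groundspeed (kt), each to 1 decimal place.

Leg 1: desired track 174.5°; wind correction -1.1° → command heading 173.4°, groundspeed 218.7 kt
Leg 2: desired track 156.7°; wind correction +0.4° → command heading 157.1°, groundspeed 218.3 kt
Leg 3: desired track 254.8°; wind correction -4.9° → command heading 249.9°, groundspeed 238.8 kt
Leg 4: desired track 161.4°; wind correction +0.0° → command heading 161.4°, groundspeed 218.2 kt
Leg 5: desired track 86.8°; wind correction +4.7° → command heading 91.5°, groundspeed 232.3 kt

Leg 1: heading=173.4°, groundspeed=218.7 kt
Leg 2: heading=157.1°, groundspeed=218.3 kt
Leg 3: heading=249.9°, groundspeed=238.8 kt
Leg 4: heading=161.4°, groundspeed=218.2 kt
Leg 5: heading=91.5°, groundspeed=232.3 kt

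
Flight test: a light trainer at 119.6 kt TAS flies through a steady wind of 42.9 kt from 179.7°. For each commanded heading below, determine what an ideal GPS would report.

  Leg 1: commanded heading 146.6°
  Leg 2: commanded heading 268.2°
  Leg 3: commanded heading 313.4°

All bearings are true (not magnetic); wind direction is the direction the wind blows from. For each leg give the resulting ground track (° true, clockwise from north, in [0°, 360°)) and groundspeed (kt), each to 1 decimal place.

Leg 1: track=131.0°, groundspeed=86.9 kt
Leg 2: track=288.1°, groundspeed=126.0 kt
Leg 3: track=325.1°, groundspeed=152.4 kt

Leg 1: heading 146.6°; drift -15.6° → track 131.0°, groundspeed 86.9 kt
Leg 2: heading 268.2°; drift +19.9° → track 288.1°, groundspeed 126.0 kt
Leg 3: heading 313.4°; drift +11.7° → track 325.1°, groundspeed 152.4 kt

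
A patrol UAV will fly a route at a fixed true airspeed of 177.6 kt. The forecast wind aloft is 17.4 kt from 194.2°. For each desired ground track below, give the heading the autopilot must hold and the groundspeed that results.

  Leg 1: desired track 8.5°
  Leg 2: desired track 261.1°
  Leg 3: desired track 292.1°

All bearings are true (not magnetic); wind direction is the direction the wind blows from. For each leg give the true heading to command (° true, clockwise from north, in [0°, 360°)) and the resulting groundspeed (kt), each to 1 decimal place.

Leg 1: heading=7.9°, groundspeed=194.9 kt
Leg 2: heading=255.9°, groundspeed=170.1 kt
Leg 3: heading=286.5°, groundspeed=179.2 kt

Leg 1: desired track 8.5°; wind correction -0.6° → command heading 7.9°, groundspeed 194.9 kt
Leg 2: desired track 261.1°; wind correction -5.2° → command heading 255.9°, groundspeed 170.1 kt
Leg 3: desired track 292.1°; wind correction -5.6° → command heading 286.5°, groundspeed 179.2 kt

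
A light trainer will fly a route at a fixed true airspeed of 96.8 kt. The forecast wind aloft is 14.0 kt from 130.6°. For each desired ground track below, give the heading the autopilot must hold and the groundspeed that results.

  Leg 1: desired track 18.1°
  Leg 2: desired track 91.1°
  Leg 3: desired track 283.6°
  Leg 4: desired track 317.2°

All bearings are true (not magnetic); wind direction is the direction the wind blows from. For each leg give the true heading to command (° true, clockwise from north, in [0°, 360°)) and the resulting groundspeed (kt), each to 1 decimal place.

Leg 1: heading=25.8°, groundspeed=101.3 kt
Leg 2: heading=96.4°, groundspeed=85.6 kt
Leg 3: heading=279.8°, groundspeed=109.1 kt
Leg 4: heading=318.2°, groundspeed=110.7 kt

Leg 1: desired track 18.1°; wind correction +7.7° → command heading 25.8°, groundspeed 101.3 kt
Leg 2: desired track 91.1°; wind correction +5.3° → command heading 96.4°, groundspeed 85.6 kt
Leg 3: desired track 283.6°; wind correction -3.8° → command heading 279.8°, groundspeed 109.1 kt
Leg 4: desired track 317.2°; wind correction +1.0° → command heading 318.2°, groundspeed 110.7 kt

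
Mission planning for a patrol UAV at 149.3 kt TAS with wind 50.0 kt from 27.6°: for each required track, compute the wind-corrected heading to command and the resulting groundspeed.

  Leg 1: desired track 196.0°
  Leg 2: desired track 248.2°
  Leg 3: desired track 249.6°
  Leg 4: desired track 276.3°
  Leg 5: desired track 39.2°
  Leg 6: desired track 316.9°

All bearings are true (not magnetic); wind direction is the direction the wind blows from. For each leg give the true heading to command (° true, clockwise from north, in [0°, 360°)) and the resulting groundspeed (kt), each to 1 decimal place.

Leg 1: heading=192.1°, groundspeed=197.9 kt
Leg 2: heading=260.8°, groundspeed=183.7 kt
Leg 3: heading=262.5°, groundspeed=182.7 kt
Leg 4: heading=294.5°, groundspeed=160.0 kt
Leg 5: heading=35.3°, groundspeed=100.0 kt
Leg 6: heading=335.3°, groundspeed=125.1 kt

Leg 1: desired track 196.0°; wind correction -3.9° → command heading 192.1°, groundspeed 197.9 kt
Leg 2: desired track 248.2°; wind correction +12.6° → command heading 260.8°, groundspeed 183.7 kt
Leg 3: desired track 249.6°; wind correction +12.9° → command heading 262.5°, groundspeed 182.7 kt
Leg 4: desired track 276.3°; wind correction +18.2° → command heading 294.5°, groundspeed 160.0 kt
Leg 5: desired track 39.2°; wind correction -3.9° → command heading 35.3°, groundspeed 100.0 kt
Leg 6: desired track 316.9°; wind correction +18.4° → command heading 335.3°, groundspeed 125.1 kt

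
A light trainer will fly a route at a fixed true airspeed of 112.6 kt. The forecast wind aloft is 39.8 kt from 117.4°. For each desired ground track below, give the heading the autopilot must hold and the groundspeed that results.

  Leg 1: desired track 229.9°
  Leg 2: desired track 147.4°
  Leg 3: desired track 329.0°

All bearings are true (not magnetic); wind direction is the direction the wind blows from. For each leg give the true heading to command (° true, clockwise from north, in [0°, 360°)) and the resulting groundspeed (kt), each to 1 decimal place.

Leg 1: heading=210.8°, groundspeed=121.7 kt
Leg 2: heading=137.2°, groundspeed=76.4 kt
Leg 3: heading=339.7°, groundspeed=144.6 kt

Leg 1: desired track 229.9°; wind correction -19.1° → command heading 210.8°, groundspeed 121.7 kt
Leg 2: desired track 147.4°; wind correction -10.2° → command heading 137.2°, groundspeed 76.4 kt
Leg 3: desired track 329.0°; wind correction +10.7° → command heading 339.7°, groundspeed 144.6 kt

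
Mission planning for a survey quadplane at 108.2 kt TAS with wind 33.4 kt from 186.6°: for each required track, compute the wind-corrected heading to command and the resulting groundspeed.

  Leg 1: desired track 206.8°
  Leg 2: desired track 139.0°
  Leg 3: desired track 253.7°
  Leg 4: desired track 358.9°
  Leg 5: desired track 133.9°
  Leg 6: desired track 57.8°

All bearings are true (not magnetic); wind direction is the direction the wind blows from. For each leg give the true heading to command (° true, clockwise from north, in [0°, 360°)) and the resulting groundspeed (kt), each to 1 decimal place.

Leg 1: desired track 206.8°; wind correction -6.1° → command heading 200.7°, groundspeed 76.2 kt
Leg 2: desired track 139.0°; wind correction +13.2° → command heading 152.2°, groundspeed 82.8 kt
Leg 3: desired track 253.7°; wind correction -16.5° → command heading 237.2°, groundspeed 90.7 kt
Leg 4: desired track 358.9°; wind correction -2.4° → command heading 356.5°, groundspeed 141.2 kt
Leg 5: desired track 133.9°; wind correction +14.2° → command heading 148.1°, groundspeed 84.6 kt
Leg 6: desired track 57.8°; wind correction +13.9° → command heading 71.7°, groundspeed 126.0 kt

Leg 1: heading=200.7°, groundspeed=76.2 kt
Leg 2: heading=152.2°, groundspeed=82.8 kt
Leg 3: heading=237.2°, groundspeed=90.7 kt
Leg 4: heading=356.5°, groundspeed=141.2 kt
Leg 5: heading=148.1°, groundspeed=84.6 kt
Leg 6: heading=71.7°, groundspeed=126.0 kt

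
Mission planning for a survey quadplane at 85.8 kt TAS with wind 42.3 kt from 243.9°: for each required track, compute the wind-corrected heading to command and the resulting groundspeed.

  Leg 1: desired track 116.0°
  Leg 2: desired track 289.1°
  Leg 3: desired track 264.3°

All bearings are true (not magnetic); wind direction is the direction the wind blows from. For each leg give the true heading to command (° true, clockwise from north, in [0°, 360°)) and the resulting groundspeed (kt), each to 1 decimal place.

Leg 1: heading=138.9°, groundspeed=105.0 kt
Leg 2: heading=268.6°, groundspeed=50.6 kt
Leg 3: heading=254.4°, groundspeed=44.9 kt

Leg 1: desired track 116.0°; wind correction +22.9° → command heading 138.9°, groundspeed 105.0 kt
Leg 2: desired track 289.1°; wind correction -20.5° → command heading 268.6°, groundspeed 50.6 kt
Leg 3: desired track 264.3°; wind correction -9.9° → command heading 254.4°, groundspeed 44.9 kt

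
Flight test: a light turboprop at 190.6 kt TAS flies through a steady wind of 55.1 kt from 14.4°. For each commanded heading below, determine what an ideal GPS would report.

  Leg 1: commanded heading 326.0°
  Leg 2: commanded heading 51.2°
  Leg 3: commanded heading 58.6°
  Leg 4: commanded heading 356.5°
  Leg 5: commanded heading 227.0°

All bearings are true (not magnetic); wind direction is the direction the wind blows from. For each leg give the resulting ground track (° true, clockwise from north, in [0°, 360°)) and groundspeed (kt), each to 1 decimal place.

Leg 1: track=311.0°, groundspeed=159.4 kt
Leg 2: track=63.9°, groundspeed=150.2 kt
Leg 3: track=72.9°, groundspeed=155.9 kt
Leg 4: track=349.5°, groundspeed=139.2 kt
Leg 5: track=219.9°, groundspeed=238.9 kt

Leg 1: heading 326.0°; drift -15.0° → track 311.0°, groundspeed 159.4 kt
Leg 2: heading 51.2°; drift +12.7° → track 63.9°, groundspeed 150.2 kt
Leg 3: heading 58.6°; drift +14.3° → track 72.9°, groundspeed 155.9 kt
Leg 4: heading 356.5°; drift -7.0° → track 349.5°, groundspeed 139.2 kt
Leg 5: heading 227.0°; drift -7.1° → track 219.9°, groundspeed 238.9 kt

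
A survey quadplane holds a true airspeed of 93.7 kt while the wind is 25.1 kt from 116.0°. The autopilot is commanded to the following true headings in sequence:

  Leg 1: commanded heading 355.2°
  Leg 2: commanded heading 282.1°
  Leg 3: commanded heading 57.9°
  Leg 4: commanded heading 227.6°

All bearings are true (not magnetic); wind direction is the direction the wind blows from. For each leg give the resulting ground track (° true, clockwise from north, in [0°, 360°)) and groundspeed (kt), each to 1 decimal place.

Leg 1: heading 355.2°; drift -11.4° → track 343.8°, groundspeed 108.7 kt
Leg 2: heading 282.1°; drift +2.9° → track 285.0°, groundspeed 118.2 kt
Leg 3: heading 57.9°; drift -14.8° → track 43.1°, groundspeed 83.2 kt
Leg 4: heading 227.6°; drift +12.8° → track 240.4°, groundspeed 105.6 kt

Leg 1: track=343.8°, groundspeed=108.7 kt
Leg 2: track=285.0°, groundspeed=118.2 kt
Leg 3: track=43.1°, groundspeed=83.2 kt
Leg 4: track=240.4°, groundspeed=105.6 kt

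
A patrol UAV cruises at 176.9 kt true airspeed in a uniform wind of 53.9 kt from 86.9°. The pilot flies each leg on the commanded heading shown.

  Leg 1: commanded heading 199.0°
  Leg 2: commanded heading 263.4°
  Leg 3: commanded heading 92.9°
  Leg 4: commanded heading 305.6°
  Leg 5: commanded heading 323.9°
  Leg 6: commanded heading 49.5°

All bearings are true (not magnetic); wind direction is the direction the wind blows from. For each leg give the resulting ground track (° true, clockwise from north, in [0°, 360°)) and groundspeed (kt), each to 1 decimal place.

Leg 1: heading 199.0°; drift +14.2° → track 213.2°, groundspeed 203.4 kt
Leg 2: heading 263.4°; drift +0.8° → track 264.2°, groundspeed 230.7 kt
Leg 3: heading 92.9°; drift +2.6° → track 95.5°, groundspeed 123.4 kt
Leg 4: heading 305.6°; drift -8.7° → track 296.9°, groundspeed 221.5 kt
Leg 5: heading 323.9°; drift -12.4° → track 311.5°, groundspeed 211.2 kt
Leg 6: heading 49.5°; drift -13.7° → track 35.8°, groundspeed 138.0 kt

Leg 1: track=213.2°, groundspeed=203.4 kt
Leg 2: track=264.2°, groundspeed=230.7 kt
Leg 3: track=95.5°, groundspeed=123.4 kt
Leg 4: track=296.9°, groundspeed=221.5 kt
Leg 5: track=311.5°, groundspeed=211.2 kt
Leg 6: track=35.8°, groundspeed=138.0 kt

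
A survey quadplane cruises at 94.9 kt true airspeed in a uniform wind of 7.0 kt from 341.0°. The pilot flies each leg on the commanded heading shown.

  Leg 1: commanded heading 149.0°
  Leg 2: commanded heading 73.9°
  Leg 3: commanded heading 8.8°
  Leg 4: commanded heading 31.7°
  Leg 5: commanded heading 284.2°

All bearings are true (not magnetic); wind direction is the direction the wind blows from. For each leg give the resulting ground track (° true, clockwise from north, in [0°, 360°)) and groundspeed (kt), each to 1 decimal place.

Leg 1: track=149.8°, groundspeed=101.8 kt
Leg 2: track=78.1°, groundspeed=95.5 kt
Leg 3: track=10.9°, groundspeed=88.8 kt
Leg 4: track=35.1°, groundspeed=90.6 kt
Leg 5: track=280.5°, groundspeed=91.3 kt

Leg 1: heading 149.0°; drift +0.8° → track 149.8°, groundspeed 101.8 kt
Leg 2: heading 73.9°; drift +4.2° → track 78.1°, groundspeed 95.5 kt
Leg 3: heading 8.8°; drift +2.1° → track 10.9°, groundspeed 88.8 kt
Leg 4: heading 31.7°; drift +3.4° → track 35.1°, groundspeed 90.6 kt
Leg 5: heading 284.2°; drift -3.7° → track 280.5°, groundspeed 91.3 kt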